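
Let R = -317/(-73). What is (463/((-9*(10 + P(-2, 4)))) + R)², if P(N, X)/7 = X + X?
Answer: 23869941001/1880263044 ≈ 12.695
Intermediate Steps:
P(N, X) = 14*X (P(N, X) = 7*(X + X) = 7*(2*X) = 14*X)
R = 317/73 (R = -317*(-1/73) = 317/73 ≈ 4.3425)
(463/((-9*(10 + P(-2, 4)))) + R)² = (463/((-9*(10 + 14*4))) + 317/73)² = (463/((-9*(10 + 56))) + 317/73)² = (463/((-9*66)) + 317/73)² = (463/(-594) + 317/73)² = (463*(-1/594) + 317/73)² = (-463/594 + 317/73)² = (154499/43362)² = 23869941001/1880263044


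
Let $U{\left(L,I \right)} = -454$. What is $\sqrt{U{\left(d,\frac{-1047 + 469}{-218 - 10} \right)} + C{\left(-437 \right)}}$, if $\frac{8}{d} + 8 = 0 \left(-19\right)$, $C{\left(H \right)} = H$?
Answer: $9 i \sqrt{11} \approx 29.85 i$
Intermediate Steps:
$d = -1$ ($d = \frac{8}{-8 + 0 \left(-19\right)} = \frac{8}{-8 + 0} = \frac{8}{-8} = 8 \left(- \frac{1}{8}\right) = -1$)
$\sqrt{U{\left(d,\frac{-1047 + 469}{-218 - 10} \right)} + C{\left(-437 \right)}} = \sqrt{-454 - 437} = \sqrt{-891} = 9 i \sqrt{11}$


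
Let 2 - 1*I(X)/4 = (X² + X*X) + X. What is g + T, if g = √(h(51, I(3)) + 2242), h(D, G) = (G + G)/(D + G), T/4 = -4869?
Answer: -19476 + √56202/5 ≈ -19429.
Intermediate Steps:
I(X) = 8 - 8*X² - 4*X (I(X) = 8 - 4*((X² + X*X) + X) = 8 - 4*((X² + X²) + X) = 8 - 4*(2*X² + X) = 8 - 4*(X + 2*X²) = 8 + (-8*X² - 4*X) = 8 - 8*X² - 4*X)
T = -19476 (T = 4*(-4869) = -19476)
h(D, G) = 2*G/(D + G) (h(D, G) = (2*G)/(D + G) = 2*G/(D + G))
g = √56202/5 (g = √(2*(8 - 8*3² - 4*3)/(51 + (8 - 8*3² - 4*3)) + 2242) = √(2*(8 - 8*9 - 12)/(51 + (8 - 8*9 - 12)) + 2242) = √(2*(8 - 72 - 12)/(51 + (8 - 72 - 12)) + 2242) = √(2*(-76)/(51 - 76) + 2242) = √(2*(-76)/(-25) + 2242) = √(2*(-76)*(-1/25) + 2242) = √(152/25 + 2242) = √(56202/25) = √56202/5 ≈ 47.414)
g + T = √56202/5 - 19476 = -19476 + √56202/5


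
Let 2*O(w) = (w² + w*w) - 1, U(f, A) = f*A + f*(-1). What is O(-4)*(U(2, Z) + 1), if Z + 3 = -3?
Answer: -403/2 ≈ -201.50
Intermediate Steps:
Z = -6 (Z = -3 - 3 = -6)
U(f, A) = -f + A*f (U(f, A) = A*f - f = -f + A*f)
O(w) = -½ + w² (O(w) = ((w² + w*w) - 1)/2 = ((w² + w²) - 1)/2 = (2*w² - 1)/2 = (-1 + 2*w²)/2 = -½ + w²)
O(-4)*(U(2, Z) + 1) = (-½ + (-4)²)*(2*(-1 - 6) + 1) = (-½ + 16)*(2*(-7) + 1) = 31*(-14 + 1)/2 = (31/2)*(-13) = -403/2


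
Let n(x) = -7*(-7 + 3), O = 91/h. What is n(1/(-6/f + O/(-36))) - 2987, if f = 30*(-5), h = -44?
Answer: -2959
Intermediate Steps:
f = -150
O = -91/44 (O = 91/(-44) = 91*(-1/44) = -91/44 ≈ -2.0682)
n(x) = 28 (n(x) = -7*(-4) = 28)
n(1/(-6/f + O/(-36))) - 2987 = 28 - 2987 = -2959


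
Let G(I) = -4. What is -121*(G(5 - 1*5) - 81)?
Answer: 10285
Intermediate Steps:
-121*(G(5 - 1*5) - 81) = -121*(-4 - 81) = -121*(-85) = 10285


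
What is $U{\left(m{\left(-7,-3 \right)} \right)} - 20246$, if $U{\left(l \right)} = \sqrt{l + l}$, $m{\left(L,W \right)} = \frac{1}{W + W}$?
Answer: $-20246 + \frac{i \sqrt{3}}{3} \approx -20246.0 + 0.57735 i$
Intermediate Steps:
$m{\left(L,W \right)} = \frac{1}{2 W}$
$U{\left(l \right)} = \sqrt{2} \sqrt{l}$ ($U{\left(l \right)} = \sqrt{2 l} = \sqrt{2} \sqrt{l}$)
$U{\left(m{\left(-7,-3 \right)} \right)} - 20246 = \sqrt{2} \sqrt{\frac{1}{2 \left(-3\right)}} - 20246 = \sqrt{2} \sqrt{\frac{1}{2} \left(- \frac{1}{3}\right)} - 20246 = \sqrt{2} \sqrt{- \frac{1}{6}} - 20246 = \sqrt{2} \frac{i \sqrt{6}}{6} - 20246 = \frac{i \sqrt{3}}{3} - 20246 = -20246 + \frac{i \sqrt{3}}{3}$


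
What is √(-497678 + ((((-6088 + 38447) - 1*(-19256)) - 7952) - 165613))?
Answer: 2*I*√154907 ≈ 787.16*I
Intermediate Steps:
√(-497678 + ((((-6088 + 38447) - 1*(-19256)) - 7952) - 165613)) = √(-497678 + (((32359 + 19256) - 7952) - 165613)) = √(-497678 + ((51615 - 7952) - 165613)) = √(-497678 + (43663 - 165613)) = √(-497678 - 121950) = √(-619628) = 2*I*√154907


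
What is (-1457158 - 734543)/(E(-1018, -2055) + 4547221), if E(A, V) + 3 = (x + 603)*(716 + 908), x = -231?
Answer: -2191701/5151346 ≈ -0.42546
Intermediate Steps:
E(A, V) = 604125 (E(A, V) = -3 + (-231 + 603)*(716 + 908) = -3 + 372*1624 = -3 + 604128 = 604125)
(-1457158 - 734543)/(E(-1018, -2055) + 4547221) = (-1457158 - 734543)/(604125 + 4547221) = -2191701/5151346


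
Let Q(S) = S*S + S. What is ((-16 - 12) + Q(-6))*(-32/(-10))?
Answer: 32/5 ≈ 6.4000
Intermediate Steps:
Q(S) = S + S² (Q(S) = S² + S = S + S²)
((-16 - 12) + Q(-6))*(-32/(-10)) = ((-16 - 12) - 6*(1 - 6))*(-32/(-10)) = (-28 - 6*(-5))*(-32*(-⅒)) = (-28 + 30)*(16/5) = 2*(16/5) = 32/5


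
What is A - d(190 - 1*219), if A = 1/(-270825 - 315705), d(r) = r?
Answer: 17009369/586530 ≈ 29.000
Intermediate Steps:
A = -1/586530 (A = 1/(-586530) = -1/586530 ≈ -1.7049e-6)
A - d(190 - 1*219) = -1/586530 - (190 - 1*219) = -1/586530 - (190 - 219) = -1/586530 - 1*(-29) = -1/586530 + 29 = 17009369/586530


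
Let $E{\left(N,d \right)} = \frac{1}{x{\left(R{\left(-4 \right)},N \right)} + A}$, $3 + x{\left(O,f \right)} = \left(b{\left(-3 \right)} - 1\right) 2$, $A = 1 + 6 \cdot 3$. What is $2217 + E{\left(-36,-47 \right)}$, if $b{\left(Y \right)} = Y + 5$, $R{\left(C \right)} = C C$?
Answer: $\frac{39907}{18} \approx 2217.1$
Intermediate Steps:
$R{\left(C \right)} = C^{2}$
$A = 19$ ($A = 1 + 18 = 19$)
$b{\left(Y \right)} = 5 + Y$
$x{\left(O,f \right)} = -1$ ($x{\left(O,f \right)} = -3 + \left(\left(5 - 3\right) - 1\right) 2 = -3 + \left(2 - 1\right) 2 = -3 + 1 \cdot 2 = -3 + 2 = -1$)
$E{\left(N,d \right)} = \frac{1}{18}$ ($E{\left(N,d \right)} = \frac{1}{-1 + 19} = \frac{1}{18}$)
$2217 + E{\left(-36,-47 \right)} = 2217 + \frac{1}{18} = \frac{39907}{18}$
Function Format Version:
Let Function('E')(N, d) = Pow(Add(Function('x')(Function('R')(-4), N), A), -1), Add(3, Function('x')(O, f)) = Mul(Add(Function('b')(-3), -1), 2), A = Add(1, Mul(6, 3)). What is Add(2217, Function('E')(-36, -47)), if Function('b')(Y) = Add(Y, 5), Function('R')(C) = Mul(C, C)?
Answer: Rational(39907, 18) ≈ 2217.1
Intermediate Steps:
Function('R')(C) = Pow(C, 2)
A = 19 (A = Add(1, 18) = 19)
Function('b')(Y) = Add(5, Y)
Function('x')(O, f) = -1 (Function('x')(O, f) = Add(-3, Mul(Add(Add(5, -3), -1), 2)) = Add(-3, Mul(Add(2, -1), 2)) = Add(-3, Mul(1, 2)) = Add(-3, 2) = -1)
Function('E')(N, d) = Rational(1, 18) (Function('E')(N, d) = Pow(Add(-1, 19), -1) = Pow(18, -1) = Rational(1, 18))
Add(2217, Function('E')(-36, -47)) = Add(2217, Rational(1, 18)) = Rational(39907, 18)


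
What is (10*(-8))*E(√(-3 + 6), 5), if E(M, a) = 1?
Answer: -80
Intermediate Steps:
(10*(-8))*E(√(-3 + 6), 5) = (10*(-8))*1 = -80*1 = -80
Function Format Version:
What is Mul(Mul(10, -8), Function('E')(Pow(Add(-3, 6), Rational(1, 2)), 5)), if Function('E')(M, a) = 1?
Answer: -80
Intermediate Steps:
Mul(Mul(10, -8), Function('E')(Pow(Add(-3, 6), Rational(1, 2)), 5)) = Mul(Mul(10, -8), 1) = Mul(-80, 1) = -80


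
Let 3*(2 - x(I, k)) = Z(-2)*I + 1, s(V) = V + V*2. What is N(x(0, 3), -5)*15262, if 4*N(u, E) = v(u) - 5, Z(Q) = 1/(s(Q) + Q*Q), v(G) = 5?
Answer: 0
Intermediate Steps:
s(V) = 3*V (s(V) = V + 2*V = 3*V)
Z(Q) = 1/(Q**2 + 3*Q) (Z(Q) = 1/(3*Q + Q*Q) = 1/(3*Q + Q**2) = 1/(Q**2 + 3*Q))
x(I, k) = 5/3 + I/6 (x(I, k) = 2 - ((1/((-2)*(3 - 2)))*I + 1)/3 = 2 - ((-1/2/1)*I + 1)/3 = 2 - ((-1/2*1)*I + 1)/3 = 2 - (-I/2 + 1)/3 = 2 - (1 - I/2)/3 = 2 + (-1/3 + I/6) = 5/3 + I/6)
N(u, E) = 0 (N(u, E) = (5 - 5)/4 = (1/4)*0 = 0)
N(x(0, 3), -5)*15262 = 0*15262 = 0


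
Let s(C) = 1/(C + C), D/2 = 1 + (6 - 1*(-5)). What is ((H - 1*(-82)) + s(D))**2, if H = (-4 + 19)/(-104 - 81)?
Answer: 21177525625/3154176 ≈ 6714.1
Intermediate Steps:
D = 24 (D = 2*(1 + (6 - 1*(-5))) = 2*(1 + (6 + 5)) = 2*(1 + 11) = 2*12 = 24)
H = -3/37 (H = 15/(-185) = 15*(-1/185) = -3/37 ≈ -0.081081)
s(C) = 1/(2*C)
((H - 1*(-82)) + s(D))**2 = ((-3/37 - 1*(-82)) + (1/2)/24)**2 = ((-3/37 + 82) + (1/2)*(1/24))**2 = (3031/37 + 1/48)**2 = (145525/1776)**2 = 21177525625/3154176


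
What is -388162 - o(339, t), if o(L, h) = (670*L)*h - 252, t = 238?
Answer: -54444850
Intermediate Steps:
o(L, h) = -252 + 670*L*h (o(L, h) = 670*L*h - 252 = -252 + 670*L*h)
-388162 - o(339, t) = -388162 - (-252 + 670*339*238) = -388162 - (-252 + 54056940) = -388162 - 1*54056688 = -388162 - 54056688 = -54444850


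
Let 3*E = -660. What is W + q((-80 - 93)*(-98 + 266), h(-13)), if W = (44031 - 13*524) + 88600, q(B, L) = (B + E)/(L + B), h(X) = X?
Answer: 3658468347/29077 ≈ 1.2582e+5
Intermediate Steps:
E = -220 (E = (1/3)*(-660) = -220)
q(B, L) = (-220 + B)/(B + L) (q(B, L) = (B - 220)/(L + B) = (-220 + B)/(B + L))
W = 125819 (W = (44031 - 6812) + 88600 = 37219 + 88600 = 125819)
W + q((-80 - 93)*(-98 + 266), h(-13)) = 125819 + (-220 + (-80 - 93)*(-98 + 266))/((-80 - 93)*(-98 + 266) - 13) = 125819 + (-220 - 173*168)/(-173*168 - 13) = 125819 + (-220 - 29064)/(-29064 - 13) = 125819 - 29284/(-29077) = 125819 - 1/29077*(-29284) = 125819 + 29284/29077 = 3658468347/29077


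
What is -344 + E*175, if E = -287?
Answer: -50569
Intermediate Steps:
-344 + E*175 = -344 - 287*175 = -344 - 50225 = -50569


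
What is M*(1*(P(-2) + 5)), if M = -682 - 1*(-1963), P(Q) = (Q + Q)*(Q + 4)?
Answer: -3843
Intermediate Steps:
P(Q) = 2*Q*(4 + Q) (P(Q) = (2*Q)*(4 + Q) = 2*Q*(4 + Q))
M = 1281 (M = -682 + 1963 = 1281)
M*(1*(P(-2) + 5)) = 1281*(1*(2*(-2)*(4 - 2) + 5)) = 1281*(1*(2*(-2)*2 + 5)) = 1281*(1*(-8 + 5)) = 1281*(1*(-3)) = 1281*(-3) = -3843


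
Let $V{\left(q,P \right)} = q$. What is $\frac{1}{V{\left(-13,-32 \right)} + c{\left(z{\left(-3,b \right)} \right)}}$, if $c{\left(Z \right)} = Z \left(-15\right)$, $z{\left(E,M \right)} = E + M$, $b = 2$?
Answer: $\frac{1}{2} \approx 0.5$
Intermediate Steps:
$c{\left(Z \right)} = - 15 Z$
$\frac{1}{V{\left(-13,-32 \right)} + c{\left(z{\left(-3,b \right)} \right)}} = \frac{1}{-13 - 15 \left(-3 + 2\right)} = \frac{1}{-13 - -15} = \frac{1}{-13 + 15} = \frac{1}{2}$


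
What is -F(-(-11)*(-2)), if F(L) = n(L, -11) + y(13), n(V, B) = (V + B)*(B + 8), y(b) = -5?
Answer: -94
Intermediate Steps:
n(V, B) = (8 + B)*(B + V) (n(V, B) = (B + V)*(8 + B) = (8 + B)*(B + V))
F(L) = 28 - 3*L (F(L) = ((-11)² + 8*(-11) + 8*L - 11*L) - 5 = (121 - 88 + 8*L - 11*L) - 5 = (33 - 3*L) - 5 = 28 - 3*L)
-F(-(-11)*(-2)) = -(28 - (-3)*(-11*(-2))) = -(28 - (-3)*22) = -(28 - 3*(-22)) = -(28 + 66) = -1*94 = -94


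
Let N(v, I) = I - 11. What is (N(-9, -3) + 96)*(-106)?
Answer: -8692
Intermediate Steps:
N(v, I) = -11 + I
(N(-9, -3) + 96)*(-106) = ((-11 - 3) + 96)*(-106) = (-14 + 96)*(-106) = 82*(-106) = -8692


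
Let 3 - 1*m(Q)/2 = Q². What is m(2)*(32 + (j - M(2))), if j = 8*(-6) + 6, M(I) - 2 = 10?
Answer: 44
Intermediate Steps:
M(I) = 12 (M(I) = 2 + 10 = 12)
m(Q) = 6 - 2*Q²
j = -42 (j = -48 + 6 = -42)
m(2)*(32 + (j - M(2))) = (6 - 2*2²)*(32 + (-42 - 1*12)) = (6 - 2*4)*(32 + (-42 - 12)) = (6 - 8)*(32 - 54) = -2*(-22) = 44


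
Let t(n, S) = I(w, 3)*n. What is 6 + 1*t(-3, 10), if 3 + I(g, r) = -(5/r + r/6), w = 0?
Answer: 43/2 ≈ 21.500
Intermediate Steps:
I(g, r) = -3 - 5/r - r/6 (I(g, r) = -3 - (5/r + r/6) = -3 + (-5/r - r/6) = -3 - 5/r - r/6)
t(n, S) = -31*n/6 (t(n, S) = (-3 - 5/3 - ⅙*3)*n = (-3 - 5*⅓ - ½)*n = (-3 - 5/3 - ½)*n = -31*n/6)
6 + 1*t(-3, 10) = 6 + 1*(-31/6*(-3)) = 6 + 1*(31/2) = 6 + 31/2 = 43/2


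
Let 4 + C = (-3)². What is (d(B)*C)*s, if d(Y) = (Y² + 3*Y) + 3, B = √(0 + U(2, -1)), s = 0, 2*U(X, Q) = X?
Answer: 0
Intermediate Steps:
U(X, Q) = X/2
B = 1 (B = √(0 + (½)*2) = √(0 + 1) = √1 = 1)
d(Y) = 3 + Y² + 3*Y
C = 5 (C = -4 + (-3)² = -4 + 9 = 5)
(d(B)*C)*s = ((3 + 1² + 3*1)*5)*0 = ((3 + 1 + 3)*5)*0 = (7*5)*0 = 35*0 = 0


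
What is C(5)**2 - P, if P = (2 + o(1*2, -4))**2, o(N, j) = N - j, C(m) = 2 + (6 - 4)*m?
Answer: 80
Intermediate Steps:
C(m) = 2 + 2*m
P = 64 (P = (2 + (1*2 - 1*(-4)))**2 = (2 + (2 + 4))**2 = (2 + 6)**2 = 8**2 = 64)
C(5)**2 - P = (2 + 2*5)**2 - 1*64 = (2 + 10)**2 - 64 = 12**2 - 64 = 144 - 64 = 80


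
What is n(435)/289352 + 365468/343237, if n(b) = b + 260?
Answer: 105987446451/99316312424 ≈ 1.0672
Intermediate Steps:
n(b) = 260 + b
n(435)/289352 + 365468/343237 = (260 + 435)/289352 + 365468/343237 = 695*(1/289352) + 365468*(1/343237) = 695/289352 + 365468/343237 = 105987446451/99316312424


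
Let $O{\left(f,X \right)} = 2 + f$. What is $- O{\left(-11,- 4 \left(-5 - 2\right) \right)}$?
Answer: $9$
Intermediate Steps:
$- O{\left(-11,- 4 \left(-5 - 2\right) \right)} = - (2 - 11) = \left(-1\right) \left(-9\right) = 9$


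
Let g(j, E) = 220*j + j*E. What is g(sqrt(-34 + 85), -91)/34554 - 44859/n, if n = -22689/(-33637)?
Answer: -502974061/7563 + 43*sqrt(51)/11518 ≈ -66505.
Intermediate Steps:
g(j, E) = 220*j + E*j
n = 22689/33637 (n = -22689*(-1/33637) = 22689/33637 ≈ 0.67453)
g(sqrt(-34 + 85), -91)/34554 - 44859/n = (sqrt(-34 + 85)*(220 - 91))/34554 - 44859/22689/33637 = (sqrt(51)*129)*(1/34554) - 44859*33637/22689 = (129*sqrt(51))*(1/34554) - 502974061/7563 = 43*sqrt(51)/11518 - 502974061/7563 = -502974061/7563 + 43*sqrt(51)/11518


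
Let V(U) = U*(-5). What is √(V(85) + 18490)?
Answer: √18065 ≈ 134.41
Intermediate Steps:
V(U) = -5*U
√(V(85) + 18490) = √(-5*85 + 18490) = √(-425 + 18490) = √18065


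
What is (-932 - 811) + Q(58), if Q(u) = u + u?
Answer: -1627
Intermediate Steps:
Q(u) = 2*u
(-932 - 811) + Q(58) = (-932 - 811) + 2*58 = -1743 + 116 = -1627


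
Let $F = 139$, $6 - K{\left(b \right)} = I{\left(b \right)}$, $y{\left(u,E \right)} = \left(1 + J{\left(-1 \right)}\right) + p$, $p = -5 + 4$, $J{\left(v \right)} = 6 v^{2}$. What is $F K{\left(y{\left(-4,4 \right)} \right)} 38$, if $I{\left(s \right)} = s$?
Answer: $0$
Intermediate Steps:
$p = -1$
$y{\left(u,E \right)} = 6$ ($y{\left(u,E \right)} = \left(1 + 6 \left(-1\right)^{2}\right) - 1 = \left(1 + 6 \cdot 1\right) - 1 = \left(1 + 6\right) - 1 = 7 - 1 = 6$)
$K{\left(b \right)} = 6 - b$
$F K{\left(y{\left(-4,4 \right)} \right)} 38 = 139 \left(6 - 6\right) 38 = 139 \cdot 0 \cdot 38 = 0 \cdot 38 = 0$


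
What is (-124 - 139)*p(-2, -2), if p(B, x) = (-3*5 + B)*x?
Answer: -8942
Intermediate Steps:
p(B, x) = x*(-15 + B) (p(B, x) = (-15 + B)*x = x*(-15 + B))
(-124 - 139)*p(-2, -2) = (-124 - 139)*(-2*(-15 - 2)) = -(-526)*(-17) = -263*34 = -8942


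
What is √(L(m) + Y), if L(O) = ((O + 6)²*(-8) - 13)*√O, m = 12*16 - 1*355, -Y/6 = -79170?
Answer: √(475020 - 197205*I*√163) ≈ 1232.3 - 1021.6*I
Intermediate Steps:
Y = 475020 (Y = -6*(-79170) = 475020)
m = -163 (m = 192 - 355 = -163)
L(O) = √O*(-13 - 8*(6 + O)²) (L(O) = ((6 + O)²*(-8) - 13)*√O = (-8*(6 + O)² - 13)*√O = (-13 - 8*(6 + O)²)*√O = √O*(-13 - 8*(6 + O)²))
√(L(m) + Y) = √(√(-163)*(-13 - 8*(6 - 163)²) + 475020) = √((I*√163)*(-13 - 8*(-157)²) + 475020) = √((I*√163)*(-13 - 8*24649) + 475020) = √((I*√163)*(-13 - 197192) + 475020) = √((I*√163)*(-197205) + 475020) = √(-197205*I*√163 + 475020) = √(475020 - 197205*I*√163)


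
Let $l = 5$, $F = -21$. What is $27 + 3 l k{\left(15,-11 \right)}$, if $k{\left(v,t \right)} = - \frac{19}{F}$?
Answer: $\frac{284}{7} \approx 40.571$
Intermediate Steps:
$k{\left(v,t \right)} = \frac{19}{21}$ ($k{\left(v,t \right)} = - \frac{19}{-21} = \left(-19\right) \left(- \frac{1}{21}\right) = \frac{19}{21}$)
$27 + 3 l k{\left(15,-11 \right)} = 27 + 3 \cdot 5 \cdot \frac{19}{21} = 27 + 15 \cdot \frac{19}{21} = 27 + \frac{95}{7} = \frac{284}{7}$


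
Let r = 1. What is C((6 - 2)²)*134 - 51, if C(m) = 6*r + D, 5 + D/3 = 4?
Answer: 351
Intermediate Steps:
D = -3 (D = -15 + 3*4 = -15 + 12 = -3)
C(m) = 3 (C(m) = 6*1 - 3 = 6 - 3 = 3)
C((6 - 2)²)*134 - 51 = 3*134 - 51 = 402 - 51 = 351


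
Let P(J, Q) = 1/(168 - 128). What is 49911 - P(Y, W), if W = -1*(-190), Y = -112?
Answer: 1996439/40 ≈ 49911.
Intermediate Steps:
W = 190
P(J, Q) = 1/40
49911 - P(Y, W) = 49911 - 1*1/40 = 49911 - 1/40 = 1996439/40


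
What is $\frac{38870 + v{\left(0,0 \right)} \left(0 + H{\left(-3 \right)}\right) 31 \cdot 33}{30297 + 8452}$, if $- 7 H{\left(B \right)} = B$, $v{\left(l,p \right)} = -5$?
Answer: $\frac{256745}{271243} \approx 0.94655$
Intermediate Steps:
$H{\left(B \right)} = - \frac{B}{7}$
$\frac{38870 + v{\left(0,0 \right)} \left(0 + H{\left(-3 \right)}\right) 31 \cdot 33}{30297 + 8452} = \frac{38870 + - 5 \left(0 - - \frac{3}{7}\right) 31 \cdot 33}{30297 + 8452} = \frac{38870 + - 5 \left(0 + \frac{3}{7}\right) 31 \cdot 33}{38749} = \left(38870 + \left(-5\right) \frac{3}{7} \cdot 31 \cdot 33\right) \frac{1}{38749} = \left(38870 + \left(- \frac{15}{7}\right) 31 \cdot 33\right) \frac{1}{38749} = \left(38870 - \frac{15345}{7}\right) \frac{1}{38749} = \frac{256745}{7} \cdot \frac{1}{38749} = \frac{256745}{271243}$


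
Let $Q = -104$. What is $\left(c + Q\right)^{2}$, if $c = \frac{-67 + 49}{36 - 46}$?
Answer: $\frac{261121}{25} \approx 10445.0$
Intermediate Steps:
$c = \frac{9}{5}$ ($c = - \frac{18}{-10} = \left(-18\right) \left(- \frac{1}{10}\right) = \frac{9}{5} \approx 1.8$)
$\left(c + Q\right)^{2} = \left(\frac{9}{5} - 104\right)^{2} = \left(- \frac{511}{5}\right)^{2} = \frac{261121}{25}$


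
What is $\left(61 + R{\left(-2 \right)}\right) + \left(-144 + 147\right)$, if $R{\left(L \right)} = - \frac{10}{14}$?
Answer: $\frac{443}{7} \approx 63.286$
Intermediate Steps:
$R{\left(L \right)} = - \frac{5}{7}$ ($R{\left(L \right)} = \left(-10\right) \frac{1}{14} = - \frac{5}{7}$)
$\left(61 + R{\left(-2 \right)}\right) + \left(-144 + 147\right) = \left(61 - \frac{5}{7}\right) + \left(-144 + 147\right) = \frac{422}{7} + 3 = \frac{443}{7}$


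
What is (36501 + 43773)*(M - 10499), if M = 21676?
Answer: 897222498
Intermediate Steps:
(36501 + 43773)*(M - 10499) = (36501 + 43773)*(21676 - 10499) = 80274*11177 = 897222498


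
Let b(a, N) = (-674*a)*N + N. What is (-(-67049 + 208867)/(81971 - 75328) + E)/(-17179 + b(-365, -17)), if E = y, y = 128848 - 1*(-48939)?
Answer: -1180897223/27896388338 ≈ -0.042332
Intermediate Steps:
y = 177787 (y = 128848 + 48939 = 177787)
b(a, N) = N - 674*N*a (b(a, N) = -674*N*a + N = N - 674*N*a)
E = 177787
(-(-67049 + 208867)/(81971 - 75328) + E)/(-17179 + b(-365, -17)) = (-(-67049 + 208867)/(81971 - 75328) + 177787)/(-17179 - 17*(1 - 674*(-365))) = (-141818/6643 + 177787)/(-17179 - 17*(1 + 246010)) = (-141818/6643 + 177787)/(-17179 - 17*246011) = (-1*141818/6643 + 177787)/(-17179 - 4182187) = (-141818/6643 + 177787)/(-4199366) = (1180897223/6643)*(-1/4199366) = -1180897223/27896388338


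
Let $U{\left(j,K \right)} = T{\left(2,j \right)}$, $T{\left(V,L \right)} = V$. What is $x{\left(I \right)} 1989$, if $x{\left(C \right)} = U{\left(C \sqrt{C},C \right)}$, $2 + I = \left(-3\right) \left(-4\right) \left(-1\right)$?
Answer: $3978$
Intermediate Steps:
$U{\left(j,K \right)} = 2$
$I = -14$ ($I = -2 + \left(-3\right) \left(-4\right) \left(-1\right) = -2 + 12 \left(-1\right) = -2 - 12 = -14$)
$x{\left(C \right)} = 2$
$x{\left(I \right)} 1989 = 2 \cdot 1989 = 3978$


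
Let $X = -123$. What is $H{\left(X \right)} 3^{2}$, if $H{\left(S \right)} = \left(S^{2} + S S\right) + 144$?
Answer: $273618$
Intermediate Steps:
$H{\left(S \right)} = 144 + 2 S^{2}$ ($H{\left(S \right)} = \left(S^{2} + S^{2}\right) + 144 = 2 S^{2} + 144 = 144 + 2 S^{2}$)
$H{\left(X \right)} 3^{2} = \left(144 + 2 \left(-123\right)^{2}\right) 3^{2} = \left(144 + 2 \cdot 15129\right) 9 = \left(144 + 30258\right) 9 = 30402 \cdot 9 = 273618$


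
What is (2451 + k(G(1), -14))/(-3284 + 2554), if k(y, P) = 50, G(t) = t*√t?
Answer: -2501/730 ≈ -3.4260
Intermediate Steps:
G(t) = t^(3/2)
(2451 + k(G(1), -14))/(-3284 + 2554) = (2451 + 50)/(-3284 + 2554) = 2501/(-730) = 2501*(-1/730) = -2501/730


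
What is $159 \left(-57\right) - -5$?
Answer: $-9058$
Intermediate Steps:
$159 \left(-57\right) - -5 = -9063 + \left(-49 + 54\right) = -9063 + 5 = -9058$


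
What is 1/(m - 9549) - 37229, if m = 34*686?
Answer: -512829474/13775 ≈ -37229.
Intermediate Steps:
m = 23324
1/(m - 9549) - 37229 = 1/(23324 - 9549) - 37229 = 1/13775 - 37229 = -512829474/13775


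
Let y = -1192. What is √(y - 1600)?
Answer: 2*I*√698 ≈ 52.839*I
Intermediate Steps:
√(y - 1600) = √(-1192 - 1600) = √(-2792) = 2*I*√698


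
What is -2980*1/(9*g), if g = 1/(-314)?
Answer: 935720/9 ≈ 1.0397e+5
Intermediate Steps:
g = -1/314 ≈ -0.0031847
-2980*1/(9*g) = -2980/((-1/314*9)) = -2980/(-9/314) = -2980*(-314/9) = 935720/9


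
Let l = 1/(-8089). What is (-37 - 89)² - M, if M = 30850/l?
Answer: 249561526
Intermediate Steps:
l = -1/8089 ≈ -0.00012362
M = -249545650 (M = 30850/(-1/8089) = 30850*(-8089) = -249545650)
(-37 - 89)² - M = (-37 - 89)² - 1*(-249545650) = (-126)² + 249545650 = 15876 + 249545650 = 249561526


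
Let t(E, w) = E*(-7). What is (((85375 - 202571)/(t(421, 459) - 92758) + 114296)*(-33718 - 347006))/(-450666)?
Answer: 694111622595704/7188498255 ≈ 96559.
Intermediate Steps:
t(E, w) = -7*E
(((85375 - 202571)/(t(421, 459) - 92758) + 114296)*(-33718 - 347006))/(-450666) = (((85375 - 202571)/(-7*421 - 92758) + 114296)*(-33718 - 347006))/(-450666) = ((-117196/(-2947 - 92758) + 114296)*(-380724))*(-1/450666) = ((-117196/(-95705) + 114296)*(-380724))*(-1/450666) = ((-117196*(-1/95705) + 114296)*(-380724))*(-1/450666) = ((117196/95705 + 114296)*(-380724))*(-1/450666) = ((10938815876/95705)*(-380724))*(-1/450666) = -4164669735574224/95705*(-1/450666) = 694111622595704/7188498255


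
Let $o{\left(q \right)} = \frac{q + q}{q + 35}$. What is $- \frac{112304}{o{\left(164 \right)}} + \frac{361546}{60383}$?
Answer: $- \frac{168668830860}{2475703} \approx -68130.0$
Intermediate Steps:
$o{\left(q \right)} = \frac{2 q}{35 + q}$
$- \frac{112304}{o{\left(164 \right)}} + \frac{361546}{60383} = - \frac{112304}{2 \cdot 164 \frac{1}{35 + 164}} + \frac{361546}{60383} = - \frac{112304}{2 \cdot 164 \cdot \frac{1}{199}} + 361546 \cdot \frac{1}{60383} = - \frac{112304}{2 \cdot 164 \cdot \frac{1}{199}} + \frac{361546}{60383} = - \frac{112304}{\frac{328}{199}} + \frac{361546}{60383} = \left(-112304\right) \frac{199}{328} + \frac{361546}{60383} = - \frac{2793562}{41} + \frac{361546}{60383} = - \frac{168668830860}{2475703}$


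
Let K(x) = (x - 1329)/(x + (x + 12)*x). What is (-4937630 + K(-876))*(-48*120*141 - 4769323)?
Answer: 6944832839043848845/251996 ≈ 2.7559e+13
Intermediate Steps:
K(x) = (-1329 + x)/(x + x*(12 + x)) (K(x) = (-1329 + x)/(x + (12 + x)*x) = (-1329 + x)/(x + x*(12 + x)))
(-4937630 + K(-876))*(-48*120*141 - 4769323) = (-4937630 + (-1329 - 876)/((-876)*(13 - 876)))*(-48*120*141 - 4769323) = (-4937630 - 1/876*(-2205)/(-863))*(-5760*141 - 4769323) = (-4937630 - 1/876*(-1/863)*(-2205))*(-812160 - 4769323) = (-4937630 - 735/251996)*(-5581483) = -1244263010215/251996*(-5581483) = 6944832839043848845/251996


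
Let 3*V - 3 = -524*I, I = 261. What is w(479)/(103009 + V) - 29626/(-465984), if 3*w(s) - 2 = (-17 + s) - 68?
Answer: 440673515/6689433312 ≈ 0.065876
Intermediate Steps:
w(s) = -83/3 + s/3 (w(s) = 2/3 + ((-17 + s) - 68)/3 = 2/3 + (-85 + s)/3 = 2/3 + (-85/3 + s/3) = -83/3 + s/3)
V = -45587 (V = 1 + (-524*261)/3 = 1 + (1/3)*(-136764) = 1 - 45588 = -45587)
w(479)/(103009 + V) - 29626/(-465984) = (-83/3 + (1/3)*479)/(103009 - 45587) - 29626/(-465984) = (-83/3 + 479/3)/57422 - 29626*(-1/465984) = 132*(1/57422) + 14813/232992 = 66/28711 + 14813/232992 = 440673515/6689433312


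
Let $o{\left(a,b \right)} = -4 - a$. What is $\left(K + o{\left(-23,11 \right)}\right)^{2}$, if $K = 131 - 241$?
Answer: $8281$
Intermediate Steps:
$K = -110$ ($K = 131 - 241 = -110$)
$\left(K + o{\left(-23,11 \right)}\right)^{2} = \left(-110 - -19\right)^{2} = \left(-110 + \left(-4 + 23\right)\right)^{2} = \left(-110 + 19\right)^{2} = \left(-91\right)^{2} = 8281$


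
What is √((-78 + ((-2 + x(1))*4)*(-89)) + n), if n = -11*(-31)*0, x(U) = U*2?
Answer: I*√78 ≈ 8.8318*I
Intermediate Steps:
x(U) = 2*U
n = 0 (n = 341*0 = 0)
√((-78 + ((-2 + x(1))*4)*(-89)) + n) = √((-78 + ((-2 + 2*1)*4)*(-89)) + 0) = √((-78 + ((-2 + 2)*4)*(-89)) + 0) = √((-78 + (0*4)*(-89)) + 0) = √((-78 + 0*(-89)) + 0) = √((-78 + 0) + 0) = √(-78 + 0) = √(-78) = I*√78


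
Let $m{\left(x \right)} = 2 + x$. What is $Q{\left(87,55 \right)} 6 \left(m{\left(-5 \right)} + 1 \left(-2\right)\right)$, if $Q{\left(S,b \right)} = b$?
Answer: $-1650$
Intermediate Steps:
$Q{\left(87,55 \right)} 6 \left(m{\left(-5 \right)} + 1 \left(-2\right)\right) = 55 \cdot 6 \left(\left(2 - 5\right) + 1 \left(-2\right)\right) = 55 \cdot 6 \left(-3 - 2\right) = 55 \cdot 6 \left(-5\right) = 55 \left(-30\right) = -1650$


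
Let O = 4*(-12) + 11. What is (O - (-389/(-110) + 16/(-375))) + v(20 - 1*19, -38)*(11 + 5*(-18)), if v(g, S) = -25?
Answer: 15959677/8250 ≈ 1934.5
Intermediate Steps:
O = -37 (O = -48 + 11 = -37)
(O - (-389/(-110) + 16/(-375))) + v(20 - 1*19, -38)*(11 + 5*(-18)) = (-37 - (-389/(-110) + 16/(-375))) - 25*(11 + 5*(-18)) = (-37 - (-389*(-1/110) + 16*(-1/375))) - 25*(11 - 90) = (-37 - (389/110 - 16/375)) - 25*(-79) = (-37 - 1*28823/8250) + 1975 = (-37 - 28823/8250) + 1975 = -334073/8250 + 1975 = 15959677/8250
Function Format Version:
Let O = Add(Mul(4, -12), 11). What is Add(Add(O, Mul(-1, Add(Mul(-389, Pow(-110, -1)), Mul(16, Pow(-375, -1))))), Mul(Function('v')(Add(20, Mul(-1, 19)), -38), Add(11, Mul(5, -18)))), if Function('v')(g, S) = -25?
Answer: Rational(15959677, 8250) ≈ 1934.5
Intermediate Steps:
O = -37 (O = Add(-48, 11) = -37)
Add(Add(O, Mul(-1, Add(Mul(-389, Pow(-110, -1)), Mul(16, Pow(-375, -1))))), Mul(Function('v')(Add(20, Mul(-1, 19)), -38), Add(11, Mul(5, -18)))) = Add(Add(-37, Mul(-1, Add(Mul(-389, Pow(-110, -1)), Mul(16, Pow(-375, -1))))), Mul(-25, Add(11, Mul(5, -18)))) = Add(Add(-37, Mul(-1, Add(Mul(-389, Rational(-1, 110)), Mul(16, Rational(-1, 375))))), Mul(-25, Add(11, -90))) = Add(Add(-37, Mul(-1, Add(Rational(389, 110), Rational(-16, 375)))), Mul(-25, -79)) = Add(Add(-37, Mul(-1, Rational(28823, 8250))), 1975) = Add(Add(-37, Rational(-28823, 8250)), 1975) = Add(Rational(-334073, 8250), 1975) = Rational(15959677, 8250)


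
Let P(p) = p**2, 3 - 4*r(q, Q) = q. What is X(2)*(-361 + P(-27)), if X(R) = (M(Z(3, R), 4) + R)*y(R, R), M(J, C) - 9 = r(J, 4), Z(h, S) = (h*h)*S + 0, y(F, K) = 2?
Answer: 5336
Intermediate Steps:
r(q, Q) = 3/4 - q/4
Z(h, S) = S*h**2 (Z(h, S) = h**2*S + 0 = S*h**2 + 0 = S*h**2)
M(J, C) = 39/4 - J/4 (M(J, C) = 9 + (3/4 - J/4) = 39/4 - J/4)
X(R) = 39/2 - 5*R/2 (X(R) = ((39/4 - R*3**2/4) + R)*2 = ((39/4 - R*9/4) + R)*2 = ((39/4 - 9*R/4) + R)*2 = (39/4 - 5*R/4)*2 = 39/2 - 5*R/2)
X(2)*(-361 + P(-27)) = (39/2 - 5/2*2)*(-361 + (-27)**2) = (39/2 - 5)*(-361 + 729) = (29/2)*368 = 5336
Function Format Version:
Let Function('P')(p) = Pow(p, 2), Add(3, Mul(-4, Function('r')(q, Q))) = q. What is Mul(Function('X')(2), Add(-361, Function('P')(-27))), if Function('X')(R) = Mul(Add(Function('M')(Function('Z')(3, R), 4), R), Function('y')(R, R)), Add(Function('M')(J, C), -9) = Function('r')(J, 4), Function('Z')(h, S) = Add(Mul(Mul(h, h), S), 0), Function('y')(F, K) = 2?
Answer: 5336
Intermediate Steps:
Function('r')(q, Q) = Add(Rational(3, 4), Mul(Rational(-1, 4), q))
Function('Z')(h, S) = Mul(S, Pow(h, 2)) (Function('Z')(h, S) = Add(Mul(Pow(h, 2), S), 0) = Add(Mul(S, Pow(h, 2)), 0) = Mul(S, Pow(h, 2)))
Function('M')(J, C) = Add(Rational(39, 4), Mul(Rational(-1, 4), J)) (Function('M')(J, C) = Add(9, Add(Rational(3, 4), Mul(Rational(-1, 4), J))) = Add(Rational(39, 4), Mul(Rational(-1, 4), J)))
Function('X')(R) = Add(Rational(39, 2), Mul(Rational(-5, 2), R)) (Function('X')(R) = Mul(Add(Add(Rational(39, 4), Mul(Rational(-1, 4), Mul(R, Pow(3, 2)))), R), 2) = Mul(Add(Add(Rational(39, 4), Mul(Rational(-1, 4), Mul(R, 9))), R), 2) = Mul(Add(Add(Rational(39, 4), Mul(Rational(-1, 4), Mul(9, R))), R), 2) = Mul(Add(Add(Rational(39, 4), Mul(Rational(-9, 4), R)), R), 2) = Mul(Add(Rational(39, 4), Mul(Rational(-5, 4), R)), 2) = Add(Rational(39, 2), Mul(Rational(-5, 2), R)))
Mul(Function('X')(2), Add(-361, Function('P')(-27))) = Mul(Add(Rational(39, 2), Mul(Rational(-5, 2), 2)), Add(-361, Pow(-27, 2))) = Mul(Add(Rational(39, 2), -5), Add(-361, 729)) = Mul(Rational(29, 2), 368) = 5336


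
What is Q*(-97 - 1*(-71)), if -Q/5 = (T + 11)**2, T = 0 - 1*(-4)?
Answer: 29250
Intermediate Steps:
T = 4 (T = 0 + 4 = 4)
Q = -1125 (Q = -5*(4 + 11)**2 = -5*15**2 = -5*225 = -1125)
Q*(-97 - 1*(-71)) = -1125*(-97 - 1*(-71)) = -1125*(-97 + 71) = -1125*(-26) = 29250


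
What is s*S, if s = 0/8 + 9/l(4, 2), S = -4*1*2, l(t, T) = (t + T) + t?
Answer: -36/5 ≈ -7.2000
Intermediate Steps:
l(t, T) = T + 2*t (l(t, T) = (T + t) + t = T + 2*t)
S = -8 (S = -4*2 = -8)
s = 9/10 (s = 0/8 + 9/(2 + 2*4) = 0*(⅛) + 9/(2 + 8) = 0 + 9/10 = 9/10 ≈ 0.90000)
s*S = (9/10)*(-8) = -36/5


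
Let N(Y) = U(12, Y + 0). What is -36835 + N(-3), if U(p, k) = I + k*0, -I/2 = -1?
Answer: -36833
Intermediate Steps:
I = 2 (I = -2*(-1) = 2)
U(p, k) = 2 (U(p, k) = 2 + k*0 = 2 + 0 = 2)
N(Y) = 2
-36835 + N(-3) = -36835 + 2 = -36833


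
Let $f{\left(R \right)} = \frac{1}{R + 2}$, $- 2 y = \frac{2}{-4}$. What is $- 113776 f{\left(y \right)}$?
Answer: $- \frac{455104}{9} \approx -50567.0$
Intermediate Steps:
$y = \frac{1}{4}$ ($y = - \frac{2 \frac{1}{-4}}{2} = - \frac{2 \left(- \frac{1}{4}\right)}{2} = \left(- \frac{1}{2}\right) \left(- \frac{1}{2}\right) = \frac{1}{4} \approx 0.25$)
$f{\left(R \right)} = \frac{1}{2 + R}$
$- 113776 f{\left(y \right)} = - \frac{113776}{2 + \frac{1}{4}} = - \frac{113776}{\frac{9}{4}} = \left(-113776\right) \frac{4}{9} = - \frac{455104}{9}$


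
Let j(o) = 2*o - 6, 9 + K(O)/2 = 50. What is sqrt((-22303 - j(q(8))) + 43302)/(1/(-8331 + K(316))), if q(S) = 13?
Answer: -74241*sqrt(259) ≈ -1.1948e+6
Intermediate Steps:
K(O) = 82 (K(O) = -18 + 2*50 = -18 + 100 = 82)
j(o) = -6 + 2*o
sqrt((-22303 - j(q(8))) + 43302)/(1/(-8331 + K(316))) = sqrt((-22303 - (-6 + 2*13)) + 43302)/(1/(-8331 + 82)) = sqrt((-22303 - (-6 + 26)) + 43302)/(1/(-8249)) = sqrt((-22303 - 1*20) + 43302)/(-1/8249) = sqrt((-22303 - 20) + 43302)*(-8249) = sqrt(-22323 + 43302)*(-8249) = sqrt(20979)*(-8249) = (9*sqrt(259))*(-8249) = -74241*sqrt(259)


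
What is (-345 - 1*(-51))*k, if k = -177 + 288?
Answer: -32634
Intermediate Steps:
k = 111
(-345 - 1*(-51))*k = (-345 - 1*(-51))*111 = (-345 + 51)*111 = -294*111 = -32634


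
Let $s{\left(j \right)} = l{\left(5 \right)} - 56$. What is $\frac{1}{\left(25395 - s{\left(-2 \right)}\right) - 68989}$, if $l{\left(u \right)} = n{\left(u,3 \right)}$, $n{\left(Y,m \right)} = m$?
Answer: $- \frac{1}{43541} \approx -2.2967 \cdot 10^{-5}$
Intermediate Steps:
$l{\left(u \right)} = 3$
$s{\left(j \right)} = -53$ ($s{\left(j \right)} = 3 - 56 = -53$)
$\frac{1}{\left(25395 - s{\left(-2 \right)}\right) - 68989} = \frac{1}{\left(25395 - -53\right) - 68989} = \frac{1}{\left(25395 + 53\right) - 68989} = \frac{1}{25448 - 68989} = \frac{1}{-43541} = - \frac{1}{43541}$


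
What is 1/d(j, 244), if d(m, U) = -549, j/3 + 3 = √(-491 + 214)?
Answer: -1/549 ≈ -0.0018215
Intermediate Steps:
j = -9 + 3*I*√277 (j = -9 + 3*√(-491 + 214) = -9 + 3*√(-277) = -9 + 3*(I*√277) = -9 + 3*I*√277 ≈ -9.0 + 49.93*I)
1/d(j, 244) = 1/(-549) = -1/549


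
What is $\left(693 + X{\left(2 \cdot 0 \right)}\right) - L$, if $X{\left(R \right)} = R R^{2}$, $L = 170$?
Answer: $523$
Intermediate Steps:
$X{\left(R \right)} = R^{3}$
$\left(693 + X{\left(2 \cdot 0 \right)}\right) - L = \left(693 + \left(2 \cdot 0\right)^{3}\right) - 170 = \left(693 + 0^{3}\right) - 170 = \left(693 + 0\right) - 170 = 693 - 170 = 523$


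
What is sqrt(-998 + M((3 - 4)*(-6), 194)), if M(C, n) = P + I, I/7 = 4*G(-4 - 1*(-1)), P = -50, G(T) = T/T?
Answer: 2*I*sqrt(255) ≈ 31.937*I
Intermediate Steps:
G(T) = 1
I = 28 (I = 7*(4*1) = 7*4 = 28)
M(C, n) = -22 (M(C, n) = -50 + 28 = -22)
sqrt(-998 + M((3 - 4)*(-6), 194)) = sqrt(-998 - 22) = sqrt(-1020) = 2*I*sqrt(255)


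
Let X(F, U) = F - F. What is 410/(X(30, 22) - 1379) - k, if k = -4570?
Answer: 6301620/1379 ≈ 4569.7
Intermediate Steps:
X(F, U) = 0
410/(X(30, 22) - 1379) - k = 410/(0 - 1379) - 1*(-4570) = 410/(-1379) + 4570 = 410*(-1/1379) + 4570 = -410/1379 + 4570 = 6301620/1379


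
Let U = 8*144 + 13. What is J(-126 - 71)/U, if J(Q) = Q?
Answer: -197/1165 ≈ -0.16910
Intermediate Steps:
U = 1165 (U = 1152 + 13 = 1165)
J(-126 - 71)/U = (-126 - 71)/1165 = -197*1/1165 = -197/1165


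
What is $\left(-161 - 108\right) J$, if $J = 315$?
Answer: $-84735$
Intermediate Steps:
$\left(-161 - 108\right) J = \left(-161 - 108\right) 315 = \left(-269\right) 315 = -84735$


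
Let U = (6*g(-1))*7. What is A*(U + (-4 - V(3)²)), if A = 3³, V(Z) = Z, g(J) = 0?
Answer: -351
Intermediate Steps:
A = 27
U = 0 (U = (6*0)*7 = 0*7 = 0)
A*(U + (-4 - V(3)²)) = 27*(0 + (-4 - 1*3²)) = 27*(0 + (-4 - 1*9)) = 27*(0 + (-4 - 9)) = 27*(0 - 13) = 27*(-13) = -351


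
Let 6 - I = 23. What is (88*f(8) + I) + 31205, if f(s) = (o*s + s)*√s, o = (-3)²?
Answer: 31188 + 14080*√2 ≈ 51100.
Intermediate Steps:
o = 9
I = -17 (I = 6 - 1*23 = 6 - 23 = -17)
f(s) = 10*s^(3/2) (f(s) = (9*s + s)*√s = (10*s)*√s = 10*s^(3/2))
(88*f(8) + I) + 31205 = (88*(10*8^(3/2)) - 17) + 31205 = (88*(10*(16*√2)) - 17) + 31205 = (88*(160*√2) - 17) + 31205 = (14080*√2 - 17) + 31205 = (-17 + 14080*√2) + 31205 = 31188 + 14080*√2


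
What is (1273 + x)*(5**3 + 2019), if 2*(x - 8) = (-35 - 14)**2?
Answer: 5320336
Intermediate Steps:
x = 2417/2 (x = 8 + (-35 - 14)**2/2 = 8 + (1/2)*(-49)**2 = 8 + (1/2)*2401 = 8 + 2401/2 = 2417/2 ≈ 1208.5)
(1273 + x)*(5**3 + 2019) = (1273 + 2417/2)*(5**3 + 2019) = 4963*(125 + 2019)/2 = (4963/2)*2144 = 5320336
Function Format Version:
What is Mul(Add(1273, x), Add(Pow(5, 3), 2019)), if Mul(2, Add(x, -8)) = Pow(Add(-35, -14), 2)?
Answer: 5320336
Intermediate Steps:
x = Rational(2417, 2) (x = Add(8, Mul(Rational(1, 2), Pow(Add(-35, -14), 2))) = Add(8, Mul(Rational(1, 2), Pow(-49, 2))) = Add(8, Mul(Rational(1, 2), 2401)) = Add(8, Rational(2401, 2)) = Rational(2417, 2) ≈ 1208.5)
Mul(Add(1273, x), Add(Pow(5, 3), 2019)) = Mul(Add(1273, Rational(2417, 2)), Add(Pow(5, 3), 2019)) = Mul(Rational(4963, 2), Add(125, 2019)) = Mul(Rational(4963, 2), 2144) = 5320336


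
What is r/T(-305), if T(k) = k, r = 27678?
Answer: -27678/305 ≈ -90.748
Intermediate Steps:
r/T(-305) = 27678/(-305) = 27678*(-1/305) = -27678/305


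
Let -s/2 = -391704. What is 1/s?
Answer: 1/783408 ≈ 1.2765e-6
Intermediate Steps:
s = 783408 (s = -2*(-391704) = 783408)
1/s = 1/783408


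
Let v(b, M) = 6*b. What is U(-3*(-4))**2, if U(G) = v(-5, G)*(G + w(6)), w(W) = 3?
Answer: 202500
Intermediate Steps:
U(G) = -90 - 30*G (U(G) = (6*(-5))*(G + 3) = -30*(3 + G) = -90 - 30*G)
U(-3*(-4))**2 = (-90 - (-90)*(-4))**2 = (-90 - 30*12)**2 = (-90 - 360)**2 = (-450)**2 = 202500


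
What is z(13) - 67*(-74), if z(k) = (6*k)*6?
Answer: 5426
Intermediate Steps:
z(k) = 36*k
z(13) - 67*(-74) = 36*13 - 67*(-74) = 468 + 4958 = 5426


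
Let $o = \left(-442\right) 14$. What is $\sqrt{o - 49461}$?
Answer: $i \sqrt{55649} \approx 235.9 i$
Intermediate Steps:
$o = -6188$
$\sqrt{o - 49461} = \sqrt{-6188 - 49461} = \sqrt{-55649} = i \sqrt{55649}$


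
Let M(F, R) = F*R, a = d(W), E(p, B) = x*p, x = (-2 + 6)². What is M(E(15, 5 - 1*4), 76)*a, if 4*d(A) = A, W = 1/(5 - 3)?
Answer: 2280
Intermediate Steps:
W = ½ (W = 1/2 = ½ ≈ 0.50000)
d(A) = A/4
x = 16 (x = 4² = 16)
E(p, B) = 16*p
a = ⅛ (a = (¼)*(½) = ⅛ ≈ 0.12500)
M(E(15, 5 - 1*4), 76)*a = ((16*15)*76)*(⅛) = (240*76)*(⅛) = 18240*(⅛) = 2280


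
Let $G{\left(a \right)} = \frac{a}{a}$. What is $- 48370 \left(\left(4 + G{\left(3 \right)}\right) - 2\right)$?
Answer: $-145110$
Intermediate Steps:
$G{\left(a \right)} = 1$
$- 48370 \left(\left(4 + G{\left(3 \right)}\right) - 2\right) = - 48370 \left(\left(4 + 1\right) - 2\right) = - 48370 \left(5 - 2\right) = \left(-48370\right) 3 = -145110$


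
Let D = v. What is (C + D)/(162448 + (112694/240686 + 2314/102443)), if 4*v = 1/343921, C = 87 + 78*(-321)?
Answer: -423165023609926668367/2755100775529687850300 ≈ -0.15359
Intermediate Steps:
C = -24951 (C = 87 - 25038 = -24951)
v = 1/1375684 (v = (1/4)/343921 = (1/4)*(1/343921) = 1/1375684 ≈ 7.2691e-7)
D = 1/1375684 ≈ 7.2691e-7
(C + D)/(162448 + (112694/240686 + 2314/102443)) = (-24951 + 1/1375684)/(162448 + (112694/240686 + 2314/102443)) = -34324691483/(1375684*(162448 + (112694*(1/240686) + 2314*(1/102443)))) = -34324691483/(1375684*(162448 + (56347/120343 + 2314/102443))) = -34324691483/(1375684*(162448 + 6050829423/12328297949)) = -34324691483/(1375684*2002713396048575/12328297949) = -34324691483/1375684*12328297949/2002713396048575 = -423165023609926668367/2755100775529687850300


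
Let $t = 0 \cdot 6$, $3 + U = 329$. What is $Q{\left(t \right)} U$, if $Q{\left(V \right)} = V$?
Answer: $0$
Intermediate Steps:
$U = 326$ ($U = -3 + 329 = 326$)
$t = 0$
$Q{\left(t \right)} U = 0 \cdot 326 = 0$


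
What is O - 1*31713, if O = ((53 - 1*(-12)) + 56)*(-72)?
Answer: -40425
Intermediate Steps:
O = -8712 (O = ((53 + 12) + 56)*(-72) = (65 + 56)*(-72) = 121*(-72) = -8712)
O - 1*31713 = -8712 - 1*31713 = -8712 - 31713 = -40425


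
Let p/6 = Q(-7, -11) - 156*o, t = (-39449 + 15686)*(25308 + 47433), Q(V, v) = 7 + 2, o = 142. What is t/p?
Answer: 192060487/14762 ≈ 13010.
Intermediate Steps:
Q(V, v) = 9
t = -1728544383 (t = -23763*72741 = -1728544383)
p = -132858 (p = 6*(9 - 156*142) = 6*(9 - 22152) = 6*(-22143) = -132858)
t/p = -1728544383/(-132858) = -1728544383*(-1/132858) = 192060487/14762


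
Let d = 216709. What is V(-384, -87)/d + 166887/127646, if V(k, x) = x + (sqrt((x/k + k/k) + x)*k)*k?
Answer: 36154809681/27662037014 + 9216*I*sqrt(21958)/216709 ≈ 1.307 + 6.3018*I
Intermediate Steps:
V(k, x) = x + k**2*sqrt(1 + x + x/k) (V(k, x) = x + (sqrt((x/k + 1) + x)*k)*k = x + (sqrt((1 + x/k) + x)*k)*k = x + (sqrt(1 + x + x/k)*k)*k = x + (k*sqrt(1 + x + x/k))*k = x + k**2*sqrt(1 + x + x/k))
V(-384, -87)/d + 166887/127646 = (-87 + (-384)**2*sqrt(1 - 87 - 87/(-384)))/216709 + 166887/127646 = (-87 + 147456*sqrt(1 - 87 - 87*(-1/384)))*(1/216709) + 166887*(1/127646) = (-87 + 147456*sqrt(1 - 87 + 29/128))*(1/216709) + 166887/127646 = (-87 + 147456*sqrt(-10979/128))*(1/216709) + 166887/127646 = (-87 + 147456*(I*sqrt(21958)/16))*(1/216709) + 166887/127646 = (-87 + 9216*I*sqrt(21958))*(1/216709) + 166887/127646 = (-87/216709 + 9216*I*sqrt(21958)/216709) + 166887/127646 = 36154809681/27662037014 + 9216*I*sqrt(21958)/216709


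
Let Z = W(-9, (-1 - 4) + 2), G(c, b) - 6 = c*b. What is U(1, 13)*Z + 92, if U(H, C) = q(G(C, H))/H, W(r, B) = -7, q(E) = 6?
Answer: 50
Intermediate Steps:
G(c, b) = 6 + b*c (G(c, b) = 6 + c*b = 6 + b*c)
Z = -7
U(H, C) = 6/H
U(1, 13)*Z + 92 = (6/1)*(-7) + 92 = (6*1)*(-7) + 92 = 6*(-7) + 92 = -42 + 92 = 50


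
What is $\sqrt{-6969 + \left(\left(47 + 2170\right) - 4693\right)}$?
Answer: $i \sqrt{9445} \approx 97.185 i$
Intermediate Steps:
$\sqrt{-6969 + \left(\left(47 + 2170\right) - 4693\right)} = \sqrt{-6969 + \left(2217 - 4693\right)} = \sqrt{-6969 - 2476} = \sqrt{-9445} = i \sqrt{9445}$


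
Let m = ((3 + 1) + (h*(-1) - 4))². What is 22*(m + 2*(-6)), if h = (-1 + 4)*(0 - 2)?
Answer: 528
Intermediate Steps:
h = -6 (h = 3*(-2) = -6)
m = 36 (m = ((3 + 1) + (-6*(-1) - 4))² = (4 + (6 - 4))² = (4 + 2)² = 6² = 36)
22*(m + 2*(-6)) = 22*(36 + 2*(-6)) = 22*(36 - 12) = 22*24 = 528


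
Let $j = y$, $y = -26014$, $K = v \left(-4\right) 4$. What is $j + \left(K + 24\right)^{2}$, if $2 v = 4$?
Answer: $-25950$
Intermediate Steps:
$v = 2$ ($v = \frac{1}{2} \cdot 4 = 2$)
$K = -32$ ($K = 2 \left(-4\right) 4 = \left(-8\right) 4 = -32$)
$j = -26014$
$j + \left(K + 24\right)^{2} = -26014 + \left(-32 + 24\right)^{2} = -26014 + \left(-8\right)^{2} = -26014 + 64 = -25950$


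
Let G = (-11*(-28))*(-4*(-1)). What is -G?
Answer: -1232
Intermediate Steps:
G = 1232 (G = 308*4 = 1232)
-G = -1*1232 = -1232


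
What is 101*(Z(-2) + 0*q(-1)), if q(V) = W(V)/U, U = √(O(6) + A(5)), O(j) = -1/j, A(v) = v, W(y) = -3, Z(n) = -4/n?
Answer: 202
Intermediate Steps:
U = √174/6 (U = √(-1/6 + 5) = √(-1*⅙ + 5) = √(-⅙ + 5) = √(29/6) = √174/6 ≈ 2.1985)
q(V) = -3*√174/29
101*(Z(-2) + 0*q(-1)) = 101*(-4/(-2) + 0*(-3*√174/29)) = 101*(-4*(-½) + 0) = 101*(2 + 0) = 101*2 = 202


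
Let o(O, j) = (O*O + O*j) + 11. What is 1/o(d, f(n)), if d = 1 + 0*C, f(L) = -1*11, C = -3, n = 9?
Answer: 1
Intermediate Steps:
f(L) = -11
d = 1 (d = 1 + 0*(-3) = 1 + 0 = 1)
o(O, j) = 11 + O² + O*j (o(O, j) = (O² + O*j) + 11 = 11 + O² + O*j)
1/o(d, f(n)) = 1/(11 + 1² + 1*(-11)) = 1/(11 + 1 - 11) = 1/1 = 1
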